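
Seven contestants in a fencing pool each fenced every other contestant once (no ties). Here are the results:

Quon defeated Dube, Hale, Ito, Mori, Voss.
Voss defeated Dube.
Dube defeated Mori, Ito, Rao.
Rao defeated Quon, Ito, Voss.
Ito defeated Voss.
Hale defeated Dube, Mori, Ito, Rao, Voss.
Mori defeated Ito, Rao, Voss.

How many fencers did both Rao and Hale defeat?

2

Rao beat: Ito, Voss, Quon.
Hale beat: Ito, Voss, Mori, Dube, Rao.
Both beat: Ito, Voss — 2.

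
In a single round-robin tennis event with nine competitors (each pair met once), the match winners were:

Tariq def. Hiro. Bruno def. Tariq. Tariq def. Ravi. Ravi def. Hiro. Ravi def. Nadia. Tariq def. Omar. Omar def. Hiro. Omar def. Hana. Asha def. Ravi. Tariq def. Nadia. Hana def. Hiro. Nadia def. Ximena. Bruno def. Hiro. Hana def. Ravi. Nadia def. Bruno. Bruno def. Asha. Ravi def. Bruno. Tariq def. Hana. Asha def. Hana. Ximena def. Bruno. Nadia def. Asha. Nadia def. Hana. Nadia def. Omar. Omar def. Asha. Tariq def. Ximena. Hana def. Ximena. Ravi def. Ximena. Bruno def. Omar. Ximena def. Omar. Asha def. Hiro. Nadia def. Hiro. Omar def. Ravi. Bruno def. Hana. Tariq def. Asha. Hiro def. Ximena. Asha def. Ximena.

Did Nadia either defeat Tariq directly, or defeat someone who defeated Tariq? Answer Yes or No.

Yes

Nadia did not beat Tariq directly.
Nadia beat Omar, Hiro, Ximena, Bruno, Asha, Hana. Of those, Bruno beat Tariq.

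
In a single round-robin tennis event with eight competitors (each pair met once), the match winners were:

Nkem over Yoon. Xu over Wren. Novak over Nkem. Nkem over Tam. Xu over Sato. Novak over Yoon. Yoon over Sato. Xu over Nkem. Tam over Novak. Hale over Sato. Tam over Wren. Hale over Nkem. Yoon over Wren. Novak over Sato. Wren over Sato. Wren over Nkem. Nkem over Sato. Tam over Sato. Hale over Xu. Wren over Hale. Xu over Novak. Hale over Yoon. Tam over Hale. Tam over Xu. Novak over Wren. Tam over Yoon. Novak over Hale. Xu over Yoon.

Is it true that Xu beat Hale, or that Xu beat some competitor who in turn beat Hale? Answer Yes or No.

Xu did not beat Hale directly.
Xu beat Novak, Yoon, Sato, Nkem, Wren. Of those, Novak beat Hale.

Yes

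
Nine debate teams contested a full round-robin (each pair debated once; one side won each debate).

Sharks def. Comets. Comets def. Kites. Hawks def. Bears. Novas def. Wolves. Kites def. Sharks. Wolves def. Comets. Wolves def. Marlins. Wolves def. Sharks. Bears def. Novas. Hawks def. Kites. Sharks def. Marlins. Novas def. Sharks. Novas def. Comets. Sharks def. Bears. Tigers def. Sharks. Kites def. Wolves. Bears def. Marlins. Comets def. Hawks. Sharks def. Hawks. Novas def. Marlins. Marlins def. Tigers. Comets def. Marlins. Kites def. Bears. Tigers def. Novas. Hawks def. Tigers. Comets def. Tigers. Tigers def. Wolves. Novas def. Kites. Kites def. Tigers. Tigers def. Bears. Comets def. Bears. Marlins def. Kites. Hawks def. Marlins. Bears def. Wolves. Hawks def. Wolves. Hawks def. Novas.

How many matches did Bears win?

3

Bears' results: beat Novas, Marlins, Wolves; lost to Sharks, Hawks, Kites, Tigers, Comets.
That is 3 wins.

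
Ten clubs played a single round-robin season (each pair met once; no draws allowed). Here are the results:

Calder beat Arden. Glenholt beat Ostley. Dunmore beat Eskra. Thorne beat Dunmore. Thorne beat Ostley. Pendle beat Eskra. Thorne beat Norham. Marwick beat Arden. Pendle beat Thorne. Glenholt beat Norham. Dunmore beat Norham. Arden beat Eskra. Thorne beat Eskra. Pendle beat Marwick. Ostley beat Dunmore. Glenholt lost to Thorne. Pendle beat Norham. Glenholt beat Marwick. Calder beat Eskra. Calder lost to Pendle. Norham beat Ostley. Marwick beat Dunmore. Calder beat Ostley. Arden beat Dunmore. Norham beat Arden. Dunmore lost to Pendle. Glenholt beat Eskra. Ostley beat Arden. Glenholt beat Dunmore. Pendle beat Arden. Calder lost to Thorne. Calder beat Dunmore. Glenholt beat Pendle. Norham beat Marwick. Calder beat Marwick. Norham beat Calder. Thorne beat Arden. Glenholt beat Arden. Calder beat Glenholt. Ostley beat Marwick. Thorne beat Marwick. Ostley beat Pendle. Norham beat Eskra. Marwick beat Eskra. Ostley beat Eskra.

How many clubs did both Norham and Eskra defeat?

Norham beat: Arden, Calder, Ostley, Eskra, Marwick.
Eskra beat: no one.
No one was beaten by both.

0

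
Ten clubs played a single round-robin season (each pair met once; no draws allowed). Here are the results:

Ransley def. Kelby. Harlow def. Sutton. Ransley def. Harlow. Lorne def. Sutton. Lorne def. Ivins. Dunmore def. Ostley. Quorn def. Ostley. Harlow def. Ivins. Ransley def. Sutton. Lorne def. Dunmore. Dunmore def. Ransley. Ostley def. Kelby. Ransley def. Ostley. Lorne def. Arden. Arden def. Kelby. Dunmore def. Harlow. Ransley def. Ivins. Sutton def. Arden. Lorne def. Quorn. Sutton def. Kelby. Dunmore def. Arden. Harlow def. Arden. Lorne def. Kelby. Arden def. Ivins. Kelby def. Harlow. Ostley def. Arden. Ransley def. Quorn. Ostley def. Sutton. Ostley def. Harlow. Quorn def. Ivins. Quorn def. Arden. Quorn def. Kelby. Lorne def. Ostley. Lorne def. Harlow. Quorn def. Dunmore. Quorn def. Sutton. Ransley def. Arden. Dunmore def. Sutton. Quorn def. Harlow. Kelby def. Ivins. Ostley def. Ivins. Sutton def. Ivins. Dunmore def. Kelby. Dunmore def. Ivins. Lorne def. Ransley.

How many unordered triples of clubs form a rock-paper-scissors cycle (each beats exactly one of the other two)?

Win totals: Quorn 7, Ostley 5, Lorne 9, Kelby 2, Sutton 3, Arden 2, Harlow 3, Ransley 7, Dunmore 7, Ivins 0.
A club with w wins dominates both others in C(w,2) triples; summing gives 21 + 10 + 36 + 1 + 3 + 1 + 3 + 21 + 21 + 0 = 117 transitive triples.
Total triples C(10,3) = 120, so cyclic triples = 120 − 117 = 3.

3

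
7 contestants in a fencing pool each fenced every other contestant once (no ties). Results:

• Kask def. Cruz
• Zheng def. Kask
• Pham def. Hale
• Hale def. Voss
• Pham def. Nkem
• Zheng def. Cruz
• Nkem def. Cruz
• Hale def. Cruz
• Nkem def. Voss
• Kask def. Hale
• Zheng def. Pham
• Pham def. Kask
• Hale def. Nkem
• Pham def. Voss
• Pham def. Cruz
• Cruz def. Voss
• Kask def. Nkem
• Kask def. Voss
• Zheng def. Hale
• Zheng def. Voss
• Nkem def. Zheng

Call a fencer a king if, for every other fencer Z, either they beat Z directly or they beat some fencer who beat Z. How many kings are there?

Voss cannot reach Cruz, Nkem, Zheng, Hale, Pham, Kask in two steps.
Cruz cannot reach Nkem, Zheng, Hale, Pham, Kask in two steps.
Nkem reaches everyone (king).
Zheng reaches everyone (king).
Hale cannot reach Pham, Kask in two steps.
Pham reaches everyone (king).
Kask cannot reach Pham in two steps.
Kings: Nkem, Zheng, Pham — 3.

3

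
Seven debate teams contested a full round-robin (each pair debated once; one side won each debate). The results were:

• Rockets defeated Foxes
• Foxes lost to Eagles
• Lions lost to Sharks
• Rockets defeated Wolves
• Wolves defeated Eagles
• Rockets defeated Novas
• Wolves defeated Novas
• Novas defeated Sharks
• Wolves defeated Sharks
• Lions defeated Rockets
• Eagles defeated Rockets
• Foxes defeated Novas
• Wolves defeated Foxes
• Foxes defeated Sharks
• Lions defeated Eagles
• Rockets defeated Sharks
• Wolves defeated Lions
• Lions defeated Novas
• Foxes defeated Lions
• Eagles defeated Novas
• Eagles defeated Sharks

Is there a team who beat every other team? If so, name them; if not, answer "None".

Highest win total is Wolves with 5 (out of 6 possible).
Wolves lost to Rockets, so no team went undefeated.

None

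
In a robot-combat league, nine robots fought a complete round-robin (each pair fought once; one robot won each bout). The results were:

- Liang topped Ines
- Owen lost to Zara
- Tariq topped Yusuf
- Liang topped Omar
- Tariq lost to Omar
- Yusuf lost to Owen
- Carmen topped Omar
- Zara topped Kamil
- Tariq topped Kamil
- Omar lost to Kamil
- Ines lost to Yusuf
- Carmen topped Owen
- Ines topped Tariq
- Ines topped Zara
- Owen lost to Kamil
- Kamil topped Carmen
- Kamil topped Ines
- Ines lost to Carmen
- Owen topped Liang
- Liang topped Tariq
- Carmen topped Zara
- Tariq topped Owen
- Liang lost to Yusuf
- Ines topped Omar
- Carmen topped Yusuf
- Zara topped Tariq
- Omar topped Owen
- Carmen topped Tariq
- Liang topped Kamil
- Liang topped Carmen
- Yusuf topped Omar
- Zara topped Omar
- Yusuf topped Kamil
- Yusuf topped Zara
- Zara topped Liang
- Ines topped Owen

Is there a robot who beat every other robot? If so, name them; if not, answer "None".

None

Highest win total is Carmen with 6 (out of 8 possible).
Carmen lost to Kamil, Liang, so no robot went undefeated.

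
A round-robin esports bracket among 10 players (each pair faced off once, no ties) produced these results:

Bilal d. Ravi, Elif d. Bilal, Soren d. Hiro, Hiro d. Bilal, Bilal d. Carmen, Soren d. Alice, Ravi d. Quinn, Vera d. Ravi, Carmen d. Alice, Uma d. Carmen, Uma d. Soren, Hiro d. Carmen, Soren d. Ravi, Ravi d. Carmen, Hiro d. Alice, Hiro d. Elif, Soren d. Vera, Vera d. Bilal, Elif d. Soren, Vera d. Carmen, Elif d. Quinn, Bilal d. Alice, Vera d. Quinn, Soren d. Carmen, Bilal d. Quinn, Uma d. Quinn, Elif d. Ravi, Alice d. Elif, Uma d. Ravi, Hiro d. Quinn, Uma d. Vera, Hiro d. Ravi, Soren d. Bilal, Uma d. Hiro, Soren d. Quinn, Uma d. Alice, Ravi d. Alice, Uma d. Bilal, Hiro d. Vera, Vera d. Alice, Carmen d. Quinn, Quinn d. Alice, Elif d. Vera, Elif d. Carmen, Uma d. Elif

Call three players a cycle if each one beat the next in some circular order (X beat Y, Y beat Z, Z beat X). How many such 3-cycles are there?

Win totals: Carmen 2, Uma 9, Vera 5, Alice 1, Elif 6, Bilal 4, Soren 7, Quinn 1, Ravi 3, Hiro 7.
A player with w wins dominates both others in C(w,2) triples; summing gives 1 + 36 + 10 + 0 + 15 + 6 + 21 + 0 + 3 + 21 = 113 transitive triples.
Total triples C(10,3) = 120, so cyclic triples = 120 − 113 = 7.

7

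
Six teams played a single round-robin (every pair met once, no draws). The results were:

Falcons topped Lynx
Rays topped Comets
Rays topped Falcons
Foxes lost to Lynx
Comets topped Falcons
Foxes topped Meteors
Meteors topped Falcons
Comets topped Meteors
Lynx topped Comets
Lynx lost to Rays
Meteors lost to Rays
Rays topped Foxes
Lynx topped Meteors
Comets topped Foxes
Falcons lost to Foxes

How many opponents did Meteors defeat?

1

Meteors' results: beat Falcons; lost to Foxes, Lynx, Comets, Rays.
That is 1 win.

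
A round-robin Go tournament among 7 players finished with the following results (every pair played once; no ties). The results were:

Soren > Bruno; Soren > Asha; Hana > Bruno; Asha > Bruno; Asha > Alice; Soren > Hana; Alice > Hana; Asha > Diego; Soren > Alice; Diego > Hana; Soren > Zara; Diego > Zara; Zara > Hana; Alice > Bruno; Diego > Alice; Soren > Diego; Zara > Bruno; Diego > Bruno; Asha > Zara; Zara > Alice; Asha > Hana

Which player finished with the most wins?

Soren

Win totals: Zara 3, Hana 1, Alice 2, Asha 5, Bruno 0, Diego 4, Soren 6.
Soren leads with 6 wins (next highest: 5).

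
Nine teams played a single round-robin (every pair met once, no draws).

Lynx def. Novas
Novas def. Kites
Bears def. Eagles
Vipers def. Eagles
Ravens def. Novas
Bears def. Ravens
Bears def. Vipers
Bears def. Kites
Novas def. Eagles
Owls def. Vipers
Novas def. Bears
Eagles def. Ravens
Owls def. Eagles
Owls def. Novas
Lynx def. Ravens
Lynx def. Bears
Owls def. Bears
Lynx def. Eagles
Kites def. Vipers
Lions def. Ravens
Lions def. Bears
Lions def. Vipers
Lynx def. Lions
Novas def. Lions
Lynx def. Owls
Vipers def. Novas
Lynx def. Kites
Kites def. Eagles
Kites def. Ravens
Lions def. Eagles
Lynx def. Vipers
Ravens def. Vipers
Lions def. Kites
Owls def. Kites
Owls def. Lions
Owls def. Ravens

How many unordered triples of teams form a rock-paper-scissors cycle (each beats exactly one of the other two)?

Win totals: Vipers 2, Ravens 2, Lions 5, Owls 7, Bears 4, Novas 4, Kites 3, Lynx 8, Eagles 1.
A team with w wins dominates both others in C(w,2) triples; summing gives 1 + 1 + 10 + 21 + 6 + 6 + 3 + 28 + 0 = 76 transitive triples.
Total triples C(9,3) = 84, so cyclic triples = 84 − 76 = 8.

8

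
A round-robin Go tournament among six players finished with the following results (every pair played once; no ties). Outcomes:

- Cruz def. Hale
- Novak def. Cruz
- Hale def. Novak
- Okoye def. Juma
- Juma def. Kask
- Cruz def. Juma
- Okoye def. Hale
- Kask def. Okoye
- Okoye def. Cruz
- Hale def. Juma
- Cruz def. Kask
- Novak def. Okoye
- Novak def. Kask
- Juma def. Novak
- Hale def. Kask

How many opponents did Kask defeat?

1

Kask's results: beat Okoye; lost to Juma, Cruz, Hale, Novak.
That is 1 win.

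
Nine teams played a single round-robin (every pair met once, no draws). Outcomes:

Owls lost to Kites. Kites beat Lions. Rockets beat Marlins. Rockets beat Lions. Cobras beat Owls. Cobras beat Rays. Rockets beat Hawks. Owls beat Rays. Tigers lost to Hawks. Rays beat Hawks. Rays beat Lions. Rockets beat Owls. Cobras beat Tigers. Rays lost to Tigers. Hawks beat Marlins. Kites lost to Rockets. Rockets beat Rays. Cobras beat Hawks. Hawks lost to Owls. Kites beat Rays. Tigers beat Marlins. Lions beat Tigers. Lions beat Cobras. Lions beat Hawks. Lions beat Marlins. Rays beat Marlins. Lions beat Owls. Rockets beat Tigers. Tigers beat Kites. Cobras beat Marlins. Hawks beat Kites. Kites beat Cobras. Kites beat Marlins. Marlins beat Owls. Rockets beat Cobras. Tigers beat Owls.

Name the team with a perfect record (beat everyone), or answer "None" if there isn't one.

Rockets has 8 wins out of 8 opponents — a perfect record.

Rockets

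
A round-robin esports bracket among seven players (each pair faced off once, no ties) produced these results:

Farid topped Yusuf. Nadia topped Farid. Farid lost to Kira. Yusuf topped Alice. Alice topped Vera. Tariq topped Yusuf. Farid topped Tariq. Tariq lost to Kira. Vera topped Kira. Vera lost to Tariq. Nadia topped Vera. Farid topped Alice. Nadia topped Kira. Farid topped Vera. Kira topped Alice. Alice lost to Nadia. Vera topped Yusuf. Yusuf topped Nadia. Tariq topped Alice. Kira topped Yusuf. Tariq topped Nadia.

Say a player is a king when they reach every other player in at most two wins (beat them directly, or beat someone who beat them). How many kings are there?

Farid reaches everyone (king).
Tariq reaches everyone (king).
Nadia reaches everyone (king).
Alice cannot reach Farid, Tariq, Nadia in two steps.
Vera reaches everyone (king).
Yusuf cannot reach Tariq in two steps.
Kira reaches everyone (king).
Kings: Farid, Tariq, Nadia, Vera, Kira — 5.

5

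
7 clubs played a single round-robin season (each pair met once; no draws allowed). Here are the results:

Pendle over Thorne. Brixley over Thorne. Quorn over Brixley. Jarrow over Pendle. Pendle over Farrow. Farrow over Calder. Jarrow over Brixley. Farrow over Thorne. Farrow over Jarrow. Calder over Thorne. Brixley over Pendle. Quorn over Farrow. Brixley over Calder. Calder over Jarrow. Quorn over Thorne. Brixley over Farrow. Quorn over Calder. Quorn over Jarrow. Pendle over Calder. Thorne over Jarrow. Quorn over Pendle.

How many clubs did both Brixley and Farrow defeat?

Brixley beat: Pendle, Calder, Thorne, Farrow.
Farrow beat: Calder, Thorne, Jarrow.
Both beat: Calder, Thorne — 2.

2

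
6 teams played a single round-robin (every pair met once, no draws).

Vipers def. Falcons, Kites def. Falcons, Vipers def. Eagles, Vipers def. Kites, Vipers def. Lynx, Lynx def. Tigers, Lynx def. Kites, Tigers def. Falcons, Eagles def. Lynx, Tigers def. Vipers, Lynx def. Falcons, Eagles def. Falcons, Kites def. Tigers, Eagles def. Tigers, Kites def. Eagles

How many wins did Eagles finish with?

Eagles' results: beat Falcons, Lynx, Tigers; lost to Kites, Vipers.
That is 3 wins.

3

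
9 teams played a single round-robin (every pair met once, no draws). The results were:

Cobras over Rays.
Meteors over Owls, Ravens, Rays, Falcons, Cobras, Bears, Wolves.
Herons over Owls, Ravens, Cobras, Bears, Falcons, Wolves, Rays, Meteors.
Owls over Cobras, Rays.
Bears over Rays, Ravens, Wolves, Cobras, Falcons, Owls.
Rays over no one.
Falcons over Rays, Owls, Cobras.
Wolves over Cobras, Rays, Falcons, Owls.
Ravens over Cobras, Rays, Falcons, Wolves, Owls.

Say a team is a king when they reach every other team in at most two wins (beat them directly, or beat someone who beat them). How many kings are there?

Meteors cannot reach Herons in two steps.
Wolves cannot reach Meteors, Bears, Ravens, Herons in two steps.
Bears cannot reach Meteors, Herons in two steps.
Ravens cannot reach Meteors, Bears, Herons in two steps.
Cobras cannot reach Meteors, Wolves, Bears, Ravens, Falcons, Owls, Herons in two steps.
Falcons cannot reach Meteors, Wolves, Bears, Ravens, Herons in two steps.
Rays cannot reach Meteors, Wolves, Bears, Ravens, Cobras, Falcons, Owls, Herons in two steps.
Owls cannot reach Meteors, Wolves, Bears, Ravens, Falcons, Herons in two steps.
Herons reaches everyone (king).
Kings: Herons — 1.

1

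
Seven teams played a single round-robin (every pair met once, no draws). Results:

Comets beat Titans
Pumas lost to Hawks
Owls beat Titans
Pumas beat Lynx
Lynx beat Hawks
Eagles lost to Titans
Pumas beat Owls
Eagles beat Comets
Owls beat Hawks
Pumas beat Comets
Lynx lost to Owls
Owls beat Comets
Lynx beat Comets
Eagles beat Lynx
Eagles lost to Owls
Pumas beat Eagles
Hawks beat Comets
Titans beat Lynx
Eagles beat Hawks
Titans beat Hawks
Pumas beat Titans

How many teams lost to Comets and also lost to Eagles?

Comets beat: Titans.
Eagles beat: Comets, Hawks, Lynx.
No one was beaten by both.

0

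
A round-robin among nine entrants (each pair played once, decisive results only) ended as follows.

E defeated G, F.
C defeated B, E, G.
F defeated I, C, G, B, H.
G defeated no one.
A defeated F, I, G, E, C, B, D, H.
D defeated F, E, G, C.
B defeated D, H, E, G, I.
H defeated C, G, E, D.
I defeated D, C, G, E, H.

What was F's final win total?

5

F's results: beat B, C, G, H, I; lost to A, D, E.
That is 5 wins.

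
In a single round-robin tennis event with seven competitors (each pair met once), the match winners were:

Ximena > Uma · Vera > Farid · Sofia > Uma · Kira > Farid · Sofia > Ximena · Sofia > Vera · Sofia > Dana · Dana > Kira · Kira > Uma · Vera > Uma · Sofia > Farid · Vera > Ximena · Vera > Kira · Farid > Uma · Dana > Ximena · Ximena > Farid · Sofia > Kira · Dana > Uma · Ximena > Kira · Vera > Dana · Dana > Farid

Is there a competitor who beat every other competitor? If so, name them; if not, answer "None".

Sofia has 6 wins out of 6 opponents — a perfect record.

Sofia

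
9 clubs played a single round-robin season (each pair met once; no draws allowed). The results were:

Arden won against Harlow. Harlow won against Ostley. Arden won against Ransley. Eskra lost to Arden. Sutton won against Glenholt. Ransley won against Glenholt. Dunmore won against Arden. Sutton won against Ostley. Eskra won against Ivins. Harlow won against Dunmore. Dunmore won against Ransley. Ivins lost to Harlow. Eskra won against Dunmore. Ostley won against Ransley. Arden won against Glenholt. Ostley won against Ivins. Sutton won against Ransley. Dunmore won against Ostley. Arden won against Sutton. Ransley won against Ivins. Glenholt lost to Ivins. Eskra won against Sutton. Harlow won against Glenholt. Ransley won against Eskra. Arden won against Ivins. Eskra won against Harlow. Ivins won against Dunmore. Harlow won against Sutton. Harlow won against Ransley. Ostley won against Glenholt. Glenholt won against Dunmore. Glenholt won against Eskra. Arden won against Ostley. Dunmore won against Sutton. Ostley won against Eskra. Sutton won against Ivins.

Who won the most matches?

Arden

Win totals: Arden 7, Harlow 6, Glenholt 2, Eskra 4, Sutton 4, Dunmore 4, Ransley 3, Ostley 4, Ivins 2.
Arden leads with 7 wins (next highest: 6).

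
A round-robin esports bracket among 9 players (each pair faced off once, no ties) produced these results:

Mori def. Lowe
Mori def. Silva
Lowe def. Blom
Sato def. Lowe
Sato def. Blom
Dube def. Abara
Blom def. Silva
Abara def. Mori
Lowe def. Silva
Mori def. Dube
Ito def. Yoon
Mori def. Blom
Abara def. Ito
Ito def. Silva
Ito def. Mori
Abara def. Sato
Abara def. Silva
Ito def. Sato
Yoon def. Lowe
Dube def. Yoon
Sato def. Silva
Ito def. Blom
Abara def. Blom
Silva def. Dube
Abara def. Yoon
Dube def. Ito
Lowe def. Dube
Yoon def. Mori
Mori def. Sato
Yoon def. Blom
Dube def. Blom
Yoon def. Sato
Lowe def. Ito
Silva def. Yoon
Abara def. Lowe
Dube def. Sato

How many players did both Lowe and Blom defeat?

Lowe beat: Blom, Dube, Ito, Silva.
Blom beat: Silva.
Both beat: Silva — 1.

1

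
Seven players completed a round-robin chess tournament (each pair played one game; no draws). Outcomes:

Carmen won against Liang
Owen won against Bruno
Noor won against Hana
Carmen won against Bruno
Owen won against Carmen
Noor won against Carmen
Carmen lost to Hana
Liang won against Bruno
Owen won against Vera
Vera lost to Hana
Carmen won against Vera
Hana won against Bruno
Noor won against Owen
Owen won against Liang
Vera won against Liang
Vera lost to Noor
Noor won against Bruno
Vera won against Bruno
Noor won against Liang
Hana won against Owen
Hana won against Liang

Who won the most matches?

Noor

Win totals: Liang 1, Noor 6, Owen 4, Carmen 3, Hana 5, Vera 2, Bruno 0.
Noor leads with 6 wins (next highest: 5).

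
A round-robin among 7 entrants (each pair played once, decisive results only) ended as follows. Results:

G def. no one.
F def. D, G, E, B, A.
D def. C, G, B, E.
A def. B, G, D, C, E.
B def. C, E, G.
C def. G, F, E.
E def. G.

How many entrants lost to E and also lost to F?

E beat: G.
F beat: A, B, D, E, G.
Both beat: G — 1.

1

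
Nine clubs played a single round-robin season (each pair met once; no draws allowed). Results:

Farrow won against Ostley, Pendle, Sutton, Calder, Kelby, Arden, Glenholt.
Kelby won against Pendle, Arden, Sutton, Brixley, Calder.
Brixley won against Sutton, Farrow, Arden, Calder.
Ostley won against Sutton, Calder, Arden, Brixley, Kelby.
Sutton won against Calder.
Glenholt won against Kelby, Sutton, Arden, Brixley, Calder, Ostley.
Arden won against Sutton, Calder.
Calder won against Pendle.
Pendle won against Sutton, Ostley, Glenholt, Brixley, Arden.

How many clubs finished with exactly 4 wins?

Win totals: Calder 1, Brixley 4, Kelby 5, Farrow 7, Arden 2, Ostley 5, Glenholt 6, Pendle 5, Sutton 1.
Exactly 4: Brixley — 1 club.

1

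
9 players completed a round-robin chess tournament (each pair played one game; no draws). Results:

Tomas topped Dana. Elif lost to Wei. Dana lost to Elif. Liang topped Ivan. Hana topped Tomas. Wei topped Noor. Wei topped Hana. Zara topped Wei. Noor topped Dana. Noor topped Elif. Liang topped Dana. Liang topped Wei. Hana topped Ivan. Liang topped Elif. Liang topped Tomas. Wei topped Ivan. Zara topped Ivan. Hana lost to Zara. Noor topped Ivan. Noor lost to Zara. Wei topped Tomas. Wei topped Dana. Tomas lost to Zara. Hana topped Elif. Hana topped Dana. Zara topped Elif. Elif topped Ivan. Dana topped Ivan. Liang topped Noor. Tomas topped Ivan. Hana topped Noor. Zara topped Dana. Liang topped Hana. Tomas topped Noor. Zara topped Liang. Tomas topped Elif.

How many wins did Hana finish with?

5

Hana's results: beat Noor, Tomas, Dana, Elif, Ivan; lost to Zara, Wei, Liang.
That is 5 wins.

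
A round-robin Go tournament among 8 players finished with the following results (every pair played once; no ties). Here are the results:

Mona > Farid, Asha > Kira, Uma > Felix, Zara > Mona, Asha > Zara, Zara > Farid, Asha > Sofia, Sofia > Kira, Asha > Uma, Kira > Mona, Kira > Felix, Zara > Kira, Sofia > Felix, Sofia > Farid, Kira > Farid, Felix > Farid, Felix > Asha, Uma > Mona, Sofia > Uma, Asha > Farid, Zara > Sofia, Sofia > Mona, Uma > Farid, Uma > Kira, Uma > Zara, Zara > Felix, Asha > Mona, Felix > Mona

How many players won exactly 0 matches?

1

Win totals: Zara 5, Mona 1, Uma 5, Sofia 5, Asha 6, Farid 0, Felix 3, Kira 3.
Exactly 0: Farid — 1 player.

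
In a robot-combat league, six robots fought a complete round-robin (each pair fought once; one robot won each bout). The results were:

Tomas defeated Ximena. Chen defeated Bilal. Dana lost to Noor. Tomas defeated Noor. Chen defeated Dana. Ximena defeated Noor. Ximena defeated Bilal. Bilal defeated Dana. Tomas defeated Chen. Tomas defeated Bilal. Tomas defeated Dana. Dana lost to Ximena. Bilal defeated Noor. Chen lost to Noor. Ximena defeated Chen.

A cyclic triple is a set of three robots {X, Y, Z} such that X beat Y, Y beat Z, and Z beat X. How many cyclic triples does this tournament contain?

Win totals: Bilal 2, Noor 2, Tomas 5, Chen 2, Dana 0, Ximena 4.
A robot with w wins dominates both others in C(w,2) triples; summing gives 1 + 1 + 10 + 1 + 0 + 6 = 19 transitive triples.
Total triples C(6,3) = 20, so cyclic triples = 20 − 19 = 1.

1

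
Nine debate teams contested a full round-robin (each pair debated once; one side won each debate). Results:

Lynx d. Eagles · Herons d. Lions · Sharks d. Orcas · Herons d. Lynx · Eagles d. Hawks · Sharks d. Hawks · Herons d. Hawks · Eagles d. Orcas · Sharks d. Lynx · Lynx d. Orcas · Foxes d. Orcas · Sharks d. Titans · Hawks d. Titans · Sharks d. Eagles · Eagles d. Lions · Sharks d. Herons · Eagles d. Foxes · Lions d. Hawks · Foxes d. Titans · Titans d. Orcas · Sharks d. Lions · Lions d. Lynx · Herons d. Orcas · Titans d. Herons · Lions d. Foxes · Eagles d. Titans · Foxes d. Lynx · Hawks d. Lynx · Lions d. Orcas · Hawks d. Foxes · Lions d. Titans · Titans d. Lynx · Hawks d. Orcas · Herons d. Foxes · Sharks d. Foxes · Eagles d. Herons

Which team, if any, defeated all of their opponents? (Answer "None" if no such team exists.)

Sharks

Sharks has 8 wins out of 8 opponents — a perfect record.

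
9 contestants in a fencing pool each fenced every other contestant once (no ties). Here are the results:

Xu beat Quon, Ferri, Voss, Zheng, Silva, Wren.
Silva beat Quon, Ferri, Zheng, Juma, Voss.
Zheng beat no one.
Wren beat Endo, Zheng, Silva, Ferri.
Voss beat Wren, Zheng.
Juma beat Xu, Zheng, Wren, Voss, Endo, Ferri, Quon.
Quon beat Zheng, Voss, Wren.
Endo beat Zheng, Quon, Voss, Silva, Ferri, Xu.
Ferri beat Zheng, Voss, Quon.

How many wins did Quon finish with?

Quon's results: beat Voss, Zheng, Wren; lost to Ferri, Juma, Xu, Endo, Silva.
That is 3 wins.

3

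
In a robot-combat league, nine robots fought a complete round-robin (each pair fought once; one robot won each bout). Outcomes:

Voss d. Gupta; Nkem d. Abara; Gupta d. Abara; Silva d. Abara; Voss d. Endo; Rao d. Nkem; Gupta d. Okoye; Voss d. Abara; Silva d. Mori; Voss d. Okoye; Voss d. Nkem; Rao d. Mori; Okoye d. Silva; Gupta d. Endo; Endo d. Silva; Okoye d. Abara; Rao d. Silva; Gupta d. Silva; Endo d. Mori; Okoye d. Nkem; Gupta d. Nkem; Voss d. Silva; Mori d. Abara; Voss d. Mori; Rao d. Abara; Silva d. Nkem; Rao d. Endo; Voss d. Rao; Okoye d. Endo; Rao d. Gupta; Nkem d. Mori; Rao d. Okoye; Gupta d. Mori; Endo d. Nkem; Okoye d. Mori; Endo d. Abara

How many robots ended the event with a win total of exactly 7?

1

Win totals: Nkem 2, Endo 4, Okoye 5, Abara 0, Mori 1, Gupta 6, Rao 7, Voss 8, Silva 3.
Exactly 7: Rao — 1 robot.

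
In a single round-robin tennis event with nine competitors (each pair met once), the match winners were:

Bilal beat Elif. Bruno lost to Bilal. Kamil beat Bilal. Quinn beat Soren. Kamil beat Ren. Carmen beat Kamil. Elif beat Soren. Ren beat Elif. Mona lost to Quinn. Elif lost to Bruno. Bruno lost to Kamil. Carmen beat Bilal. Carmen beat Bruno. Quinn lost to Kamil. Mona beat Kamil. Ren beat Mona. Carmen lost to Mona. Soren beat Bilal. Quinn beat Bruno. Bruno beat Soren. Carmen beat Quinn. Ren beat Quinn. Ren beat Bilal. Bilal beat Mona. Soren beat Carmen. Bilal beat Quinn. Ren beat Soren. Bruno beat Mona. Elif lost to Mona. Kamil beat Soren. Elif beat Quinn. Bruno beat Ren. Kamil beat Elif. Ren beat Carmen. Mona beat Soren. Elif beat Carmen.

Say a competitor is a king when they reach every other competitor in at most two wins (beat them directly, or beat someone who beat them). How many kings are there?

7

Bilal reaches everyone (king).
Elif cannot reach Ren in two steps.
Bruno reaches everyone (king).
Carmen reaches everyone (king).
Ren reaches everyone (king).
Soren cannot reach Ren in two steps.
Quinn reaches everyone (king).
Mona reaches everyone (king).
Kamil reaches everyone (king).
Kings: Bilal, Bruno, Carmen, Ren, Quinn, Mona, Kamil — 7.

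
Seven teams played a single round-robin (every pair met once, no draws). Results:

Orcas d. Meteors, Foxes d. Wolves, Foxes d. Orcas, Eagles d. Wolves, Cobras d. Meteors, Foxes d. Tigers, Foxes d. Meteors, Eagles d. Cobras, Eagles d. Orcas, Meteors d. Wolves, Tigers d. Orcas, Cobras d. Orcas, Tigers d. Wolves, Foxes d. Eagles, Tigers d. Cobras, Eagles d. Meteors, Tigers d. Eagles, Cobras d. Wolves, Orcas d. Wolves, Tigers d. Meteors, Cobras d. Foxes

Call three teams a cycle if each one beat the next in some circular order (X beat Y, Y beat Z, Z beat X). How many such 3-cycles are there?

Win totals: Foxes 5, Eagles 4, Tigers 5, Meteors 1, Orcas 2, Cobras 4, Wolves 0.
A team with w wins dominates both others in C(w,2) triples; summing gives 10 + 6 + 10 + 0 + 1 + 6 + 0 = 33 transitive triples.
Total triples C(7,3) = 35, so cyclic triples = 35 − 33 = 2.

2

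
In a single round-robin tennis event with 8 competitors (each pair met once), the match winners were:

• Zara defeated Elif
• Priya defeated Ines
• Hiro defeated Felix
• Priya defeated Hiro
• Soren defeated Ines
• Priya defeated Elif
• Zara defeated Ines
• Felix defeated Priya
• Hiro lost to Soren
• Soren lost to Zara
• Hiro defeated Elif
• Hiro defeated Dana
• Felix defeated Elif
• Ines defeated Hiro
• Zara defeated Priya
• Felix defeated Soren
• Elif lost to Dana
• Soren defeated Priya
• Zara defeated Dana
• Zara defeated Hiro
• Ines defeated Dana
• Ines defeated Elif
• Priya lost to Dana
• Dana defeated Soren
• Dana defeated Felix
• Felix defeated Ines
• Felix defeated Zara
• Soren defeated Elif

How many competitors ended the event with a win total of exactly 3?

3

Win totals: Priya 3, Felix 5, Ines 3, Hiro 3, Zara 6, Elif 0, Soren 4, Dana 4.
Exactly 3: Priya, Ines, Hiro — 3 competitors.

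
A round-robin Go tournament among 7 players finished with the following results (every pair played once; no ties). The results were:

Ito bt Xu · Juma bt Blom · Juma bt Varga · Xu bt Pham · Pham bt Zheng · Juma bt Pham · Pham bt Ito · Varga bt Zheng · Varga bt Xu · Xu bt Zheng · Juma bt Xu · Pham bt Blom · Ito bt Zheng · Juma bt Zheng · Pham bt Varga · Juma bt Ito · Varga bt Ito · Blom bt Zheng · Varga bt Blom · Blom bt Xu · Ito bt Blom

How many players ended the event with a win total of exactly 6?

Win totals: Ito 3, Xu 2, Juma 6, Blom 2, Zheng 0, Pham 4, Varga 4.
Exactly 6: Juma — 1 player.

1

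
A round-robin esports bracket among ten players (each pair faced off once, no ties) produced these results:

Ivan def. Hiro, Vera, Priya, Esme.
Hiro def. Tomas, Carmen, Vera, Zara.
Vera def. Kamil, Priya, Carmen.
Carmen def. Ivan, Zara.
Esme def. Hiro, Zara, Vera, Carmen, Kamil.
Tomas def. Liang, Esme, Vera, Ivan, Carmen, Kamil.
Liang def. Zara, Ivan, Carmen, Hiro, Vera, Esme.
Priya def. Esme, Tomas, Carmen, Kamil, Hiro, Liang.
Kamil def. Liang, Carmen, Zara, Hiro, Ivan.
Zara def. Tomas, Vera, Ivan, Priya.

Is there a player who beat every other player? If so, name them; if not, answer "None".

None

Highest win total is Tomas with 6 (out of 9 possible).
Tomas lost to Hiro, Priya, Zara, so no player went undefeated.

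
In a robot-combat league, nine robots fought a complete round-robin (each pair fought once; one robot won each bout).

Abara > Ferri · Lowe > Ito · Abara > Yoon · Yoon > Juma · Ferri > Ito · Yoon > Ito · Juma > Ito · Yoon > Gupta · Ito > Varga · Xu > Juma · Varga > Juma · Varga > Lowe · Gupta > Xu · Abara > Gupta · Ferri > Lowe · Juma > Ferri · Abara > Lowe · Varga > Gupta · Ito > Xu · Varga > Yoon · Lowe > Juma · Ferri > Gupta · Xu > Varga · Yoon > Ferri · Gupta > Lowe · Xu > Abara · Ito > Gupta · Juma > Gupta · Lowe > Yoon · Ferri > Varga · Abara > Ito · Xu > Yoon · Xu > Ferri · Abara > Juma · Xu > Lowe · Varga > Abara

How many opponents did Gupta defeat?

Gupta's results: beat Lowe, Xu; lost to Juma, Yoon, Ferri, Abara, Ito, Varga.
That is 2 wins.

2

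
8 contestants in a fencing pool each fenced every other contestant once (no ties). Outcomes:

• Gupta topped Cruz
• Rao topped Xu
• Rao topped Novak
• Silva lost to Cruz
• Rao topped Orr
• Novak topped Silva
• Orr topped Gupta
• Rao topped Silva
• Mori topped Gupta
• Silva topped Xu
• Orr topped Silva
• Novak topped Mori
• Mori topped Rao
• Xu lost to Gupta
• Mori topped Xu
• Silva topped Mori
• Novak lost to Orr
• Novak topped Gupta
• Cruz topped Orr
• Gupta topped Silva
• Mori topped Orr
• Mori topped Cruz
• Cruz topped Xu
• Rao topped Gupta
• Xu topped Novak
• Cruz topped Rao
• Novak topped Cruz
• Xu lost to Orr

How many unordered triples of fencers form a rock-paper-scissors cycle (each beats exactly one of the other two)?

Win totals: Xu 1, Silva 2, Mori 5, Novak 4, Orr 4, Cruz 4, Gupta 3, Rao 5.
A fencer with w wins dominates both others in C(w,2) triples; summing gives 0 + 1 + 10 + 6 + 6 + 6 + 3 + 10 = 42 transitive triples.
Total triples C(8,3) = 56, so cyclic triples = 56 − 42 = 14.

14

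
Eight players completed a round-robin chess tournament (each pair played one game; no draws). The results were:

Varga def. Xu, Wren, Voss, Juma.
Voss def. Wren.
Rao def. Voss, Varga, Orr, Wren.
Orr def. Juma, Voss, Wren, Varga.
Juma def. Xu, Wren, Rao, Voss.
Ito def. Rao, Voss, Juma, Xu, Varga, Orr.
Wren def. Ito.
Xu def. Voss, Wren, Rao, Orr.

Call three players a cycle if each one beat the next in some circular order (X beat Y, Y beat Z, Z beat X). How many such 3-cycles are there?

11

Win totals: Orr 4, Varga 4, Rao 4, Voss 1, Juma 4, Xu 4, Ito 6, Wren 1.
A player with w wins dominates both others in C(w,2) triples; summing gives 6 + 6 + 6 + 0 + 6 + 6 + 15 + 0 = 45 transitive triples.
Total triples C(8,3) = 56, so cyclic triples = 56 − 45 = 11.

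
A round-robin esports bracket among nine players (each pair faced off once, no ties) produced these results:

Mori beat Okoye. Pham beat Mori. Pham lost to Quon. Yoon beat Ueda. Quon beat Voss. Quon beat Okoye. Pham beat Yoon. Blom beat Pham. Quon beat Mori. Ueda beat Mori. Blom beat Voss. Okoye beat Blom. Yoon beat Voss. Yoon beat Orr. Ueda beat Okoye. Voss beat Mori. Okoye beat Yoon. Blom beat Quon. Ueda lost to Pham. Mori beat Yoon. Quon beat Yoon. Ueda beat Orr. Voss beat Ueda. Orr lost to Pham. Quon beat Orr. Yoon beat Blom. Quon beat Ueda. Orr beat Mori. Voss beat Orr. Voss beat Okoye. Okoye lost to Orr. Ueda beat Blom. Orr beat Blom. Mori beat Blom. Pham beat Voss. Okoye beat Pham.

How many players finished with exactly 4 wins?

Win totals: Ueda 4, Pham 5, Orr 3, Quon 7, Blom 3, Okoye 3, Voss 4, Yoon 4, Mori 3.
Exactly 4: Ueda, Voss, Yoon — 3 players.

3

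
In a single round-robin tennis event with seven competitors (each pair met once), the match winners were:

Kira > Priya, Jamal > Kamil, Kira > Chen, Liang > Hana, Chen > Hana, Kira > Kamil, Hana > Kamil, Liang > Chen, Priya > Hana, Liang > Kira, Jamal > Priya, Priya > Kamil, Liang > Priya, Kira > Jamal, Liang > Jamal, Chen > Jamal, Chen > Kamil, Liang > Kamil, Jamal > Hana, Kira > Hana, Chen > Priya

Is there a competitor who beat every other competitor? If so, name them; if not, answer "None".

Liang

Liang has 6 wins out of 6 opponents — a perfect record.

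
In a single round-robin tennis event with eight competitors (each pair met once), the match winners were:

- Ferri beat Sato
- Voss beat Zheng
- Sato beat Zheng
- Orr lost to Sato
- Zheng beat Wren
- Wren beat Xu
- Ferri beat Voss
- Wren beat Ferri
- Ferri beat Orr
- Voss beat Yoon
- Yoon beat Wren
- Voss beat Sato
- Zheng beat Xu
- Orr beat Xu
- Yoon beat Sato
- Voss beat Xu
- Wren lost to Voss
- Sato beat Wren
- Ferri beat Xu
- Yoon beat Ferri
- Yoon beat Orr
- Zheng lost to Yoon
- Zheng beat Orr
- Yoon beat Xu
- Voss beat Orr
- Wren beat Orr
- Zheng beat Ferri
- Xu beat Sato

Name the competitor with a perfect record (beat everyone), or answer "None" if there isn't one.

None

Highest win total is Yoon with 6 (out of 7 possible).
Yoon lost to Voss, so no competitor went undefeated.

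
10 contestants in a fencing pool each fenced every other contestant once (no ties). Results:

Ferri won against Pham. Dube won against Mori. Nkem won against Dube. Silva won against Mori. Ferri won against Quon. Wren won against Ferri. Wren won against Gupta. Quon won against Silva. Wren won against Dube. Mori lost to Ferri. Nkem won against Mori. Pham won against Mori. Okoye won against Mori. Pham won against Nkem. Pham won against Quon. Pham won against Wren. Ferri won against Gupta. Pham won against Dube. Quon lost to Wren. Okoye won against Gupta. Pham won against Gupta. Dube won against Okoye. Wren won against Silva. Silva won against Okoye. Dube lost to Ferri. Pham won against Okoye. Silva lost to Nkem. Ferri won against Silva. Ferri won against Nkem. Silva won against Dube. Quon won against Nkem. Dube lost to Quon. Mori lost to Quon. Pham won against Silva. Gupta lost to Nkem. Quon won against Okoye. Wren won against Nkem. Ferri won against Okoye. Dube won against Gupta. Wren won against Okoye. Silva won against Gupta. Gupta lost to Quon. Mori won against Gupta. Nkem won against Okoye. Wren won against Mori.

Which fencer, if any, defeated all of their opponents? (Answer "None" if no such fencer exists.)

Highest win total is Wren with 8 (out of 9 possible).
Wren lost to Pham, so no fencer went undefeated.

None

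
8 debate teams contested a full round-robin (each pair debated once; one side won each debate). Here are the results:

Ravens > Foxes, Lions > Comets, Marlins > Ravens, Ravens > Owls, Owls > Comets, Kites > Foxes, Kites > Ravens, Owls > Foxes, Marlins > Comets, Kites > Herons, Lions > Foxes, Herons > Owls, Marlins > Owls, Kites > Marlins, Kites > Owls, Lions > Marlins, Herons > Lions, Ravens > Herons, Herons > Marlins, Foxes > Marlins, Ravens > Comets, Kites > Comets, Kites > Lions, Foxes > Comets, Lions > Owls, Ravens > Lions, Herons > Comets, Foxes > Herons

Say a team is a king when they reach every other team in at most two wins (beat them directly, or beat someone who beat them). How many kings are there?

1

Herons cannot reach Kites in two steps.
Foxes cannot reach Kites in two steps.
Marlins cannot reach Kites in two steps.
Ravens cannot reach Kites in two steps.
Owls cannot reach Ravens, Lions, Kites in two steps.
Comets cannot reach Herons, Foxes, Marlins, Ravens, Owls, Lions, Kites in two steps.
Lions cannot reach Kites in two steps.
Kites reaches everyone (king).
Kings: Kites — 1.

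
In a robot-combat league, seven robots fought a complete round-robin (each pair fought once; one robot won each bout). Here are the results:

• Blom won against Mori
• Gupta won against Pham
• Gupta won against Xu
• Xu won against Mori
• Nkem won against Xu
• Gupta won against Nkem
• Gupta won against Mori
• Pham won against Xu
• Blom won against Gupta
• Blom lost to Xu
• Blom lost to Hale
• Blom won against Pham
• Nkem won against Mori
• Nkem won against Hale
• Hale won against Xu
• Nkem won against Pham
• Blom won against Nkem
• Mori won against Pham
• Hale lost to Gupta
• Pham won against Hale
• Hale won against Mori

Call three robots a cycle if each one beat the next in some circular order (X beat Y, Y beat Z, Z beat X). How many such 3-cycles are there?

8

Win totals: Mori 1, Pham 2, Hale 3, Nkem 4, Xu 2, Gupta 5, Blom 4.
A robot with w wins dominates both others in C(w,2) triples; summing gives 0 + 1 + 3 + 6 + 1 + 10 + 6 = 27 transitive triples.
Total triples C(7,3) = 35, so cyclic triples = 35 − 27 = 8.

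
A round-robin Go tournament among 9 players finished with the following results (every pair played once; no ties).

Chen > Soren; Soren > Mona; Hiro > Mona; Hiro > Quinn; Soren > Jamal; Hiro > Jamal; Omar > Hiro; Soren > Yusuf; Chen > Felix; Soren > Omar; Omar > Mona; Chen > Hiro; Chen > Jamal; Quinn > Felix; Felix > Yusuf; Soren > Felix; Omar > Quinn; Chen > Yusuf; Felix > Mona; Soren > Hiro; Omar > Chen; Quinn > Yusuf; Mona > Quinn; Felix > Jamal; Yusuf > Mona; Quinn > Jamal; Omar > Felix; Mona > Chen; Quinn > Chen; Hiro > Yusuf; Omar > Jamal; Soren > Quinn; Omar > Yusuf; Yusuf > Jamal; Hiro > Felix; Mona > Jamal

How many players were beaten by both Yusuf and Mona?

Yusuf beat: Mona, Jamal.
Mona beat: Chen, Quinn, Jamal.
Both beat: Jamal — 1.

1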